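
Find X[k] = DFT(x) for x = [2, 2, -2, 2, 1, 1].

X[k] = Σ(n=0 to 5) x[n] · ω_6^(nk)
where ω_6 = e^(-2πi/6)

Computing each X[k]:
X[0] = 6
X[1] = 2.0000+1.7321i
X[2] = 3.0000-3.4641i
X[3] = -4
X[4] = 3.0000+3.4641i
X[5] = 2.0000-1.7321i

X = [6, 2.0000+1.7321i, 3.0000-3.4641i, -4, 3.0000+3.4641i, 2.0000-1.7321i]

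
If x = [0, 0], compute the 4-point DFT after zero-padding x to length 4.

Original 2-point DFT: [0, 0]
Zero-padded 4-point DFT provides frequency interpolation.

DFT_4([x, 0, ...]) = [0, 0, 0, 0]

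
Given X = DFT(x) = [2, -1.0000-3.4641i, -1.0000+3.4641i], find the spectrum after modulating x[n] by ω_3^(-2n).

Modulation property: DFT(ω_3^(-2n)·x[n]) = X[(k-2) mod 3], so circularly shift X by 2 positions.

X[k-2] = [-1.0000-3.4641i, -1.0000+3.4641i, 2]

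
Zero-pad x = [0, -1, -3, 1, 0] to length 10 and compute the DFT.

Original 5-point DFT: [-3, 1.3090+3.3022i, 0.1910-3.2164i, 0.1910+3.2164i, 1.3090-3.3022i]
Zero-padded 10-point DFT provides frequency interpolation.

DFT_10([x, 0, ...]) = [-3, -2.0451+2.4899i, 1.3090+3.3022i, 3.5451-0.2245i, 0.1910-3.2164i, -3, 0.1910+3.2164i, 3.5451+0.2245i, 1.3090-3.3022i, -2.0451-2.4899i]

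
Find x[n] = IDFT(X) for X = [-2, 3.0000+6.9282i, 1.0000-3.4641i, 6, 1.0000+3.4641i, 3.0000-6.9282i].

x[n] = (1/6) Σ(k=0 to 5) X[k] · e^(2πikn/6)

Computing each x[n]:
x[0] = 2
x[1] = -2
x[2] = -3
x[3] = -2
x[4] = 3
x[5] = 0

x = [2, -2, -3, -2, 3, 0]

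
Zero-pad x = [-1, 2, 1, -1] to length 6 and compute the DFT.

Original 4-point DFT: [1, -2-3i, -1, -2+3i]
Zero-padded 6-point DFT provides frequency interpolation.

DFT_6([x, 0, ...]) = [1, 0.5000-2.5981i, -3.5000-0.8660i, -1, -3.5000+0.8660i, 0.5000+2.5981i]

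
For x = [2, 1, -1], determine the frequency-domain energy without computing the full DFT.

Parseval: Σ|x[n]|² = (1/N)Σ|X[k]|², so Σ|X[k]|² = N·Σ|x[n]|² = 3·6.0000

Σ|X[k]|² = N·Σ|x[n]|² = 3·6.0000 = 18.0000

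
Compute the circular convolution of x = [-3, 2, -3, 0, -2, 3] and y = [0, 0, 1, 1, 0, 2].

(x ⊛ y)[n] = Σ(m=0 to 5) x[m] · y[(n-m) mod 6]

Computing each output sample:
(x ⊛ y)[0] = 2
(x ⊛ y)[1] = -5
(x ⊛ y)[2] = 0
(x ⊛ y)[3] = -5
(x ⊛ y)[4] = 5
(x ⊛ y)[5] = -9

x ⊛ y = [2, -5, 0, -5, 5, -9]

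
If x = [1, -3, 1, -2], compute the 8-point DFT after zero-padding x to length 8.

Original 4-point DFT: [-3, 1i, 7, -1i]
Zero-padded 8-point DFT provides frequency interpolation.

DFT_8([x, 0, ...]) = [-3, 0.2929+2.5355i, 1i, 1.7071+4.5355i, 7, 1.7071-4.5355i, -1i, 0.2929-2.5355i]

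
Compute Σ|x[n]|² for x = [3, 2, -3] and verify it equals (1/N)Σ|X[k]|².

Time domain:
Σ|x[n]|² = |3|² + |2|² + |-3|² = 22.0000

Frequency domain:
(1/3)Σ|X[k]|² = (1/3)(|2|² + |3.5000-4.3301i|² + |3.5000+4.3301i|²) = (1/3)·66.0000 = 22.0000

Both sides agree, confirming Parseval's theorem.

Σ|x[n]|² = (1/N)Σ|X[k]|² = 22.0000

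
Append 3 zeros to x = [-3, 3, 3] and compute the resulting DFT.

Original 3-point DFT: [3, -6, -6]
Zero-padded 6-point DFT provides frequency interpolation.

DFT_6([x, 0, ...]) = [3, -3.0000-5.1962i, -6, -3, -6, -3.0000+5.1962i]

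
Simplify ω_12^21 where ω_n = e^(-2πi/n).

Since ω_12^12 = 1, powers reduce modulo 12.
21 mod 12 = 9
So ω_12^21 = ω_12^9 = e^(-2πi·9/12)

ω_12^21 = ω_12^9 = 1i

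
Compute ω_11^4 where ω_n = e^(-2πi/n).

ω_11^4 = e^(-2πi·4/11)
= cos(-2π·4/11) + i·sin(-2π·4/11)
= cos(-8π/11) + i·sin(-8π/11)

ω_11^4 = cos(-8π/11) + i·sin(-8π/11) = -0.6549-0.7557i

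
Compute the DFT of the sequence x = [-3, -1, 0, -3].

X[k] = Σ(n=0 to 3) x[n] · ω_4^(nk)
where ω_4 = e^(-2πi/4)

Computing each X[k]:
X[0] = -7
X[1] = -3-2i
X[2] = 1
X[3] = -3+2i

X = [-7, -3-2i, 1, -3+2i]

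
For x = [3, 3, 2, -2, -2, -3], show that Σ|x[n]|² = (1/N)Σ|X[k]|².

Time domain:
Σ|x[n]|² = |3|² + |3|² + |2|² + |-2|² + |-2|² + |-3|² = 39.0000

Frequency domain:
(1/6)Σ|X[k]|² = (1/6)(|1|² + |5.0000-8.6603i|² + |1.0000-1.7321i|² + |5|² + |1.0000+1.7321i|² + |5.0000+8.6603i|²) = (1/6)·234.0000 = 39.0000

Both sides agree, confirming Parseval's theorem.

Σ|x[n]|² = (1/N)Σ|X[k]|² = 39.0000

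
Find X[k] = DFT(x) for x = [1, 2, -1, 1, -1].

X[k] = Σ(n=0 to 4) x[n] · ω_5^(nk)
where ω_5 = e^(-2πi/5)

Computing each X[k]:
X[0] = 2
X[1] = 1.3090-1.6776i
X[2] = 0.1910-3.6655i
X[3] = 0.1910+3.6655i
X[4] = 1.3090+1.6776i

X = [2, 1.3090-1.6776i, 0.1910-3.6655i, 0.1910+3.6655i, 1.3090+1.6776i]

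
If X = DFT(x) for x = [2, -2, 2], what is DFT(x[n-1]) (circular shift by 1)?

Time shift by 1: X_shifted[k] = ω_3^(1k) · X[k]
Shifted x = [2, 2, -2]

DFT(x[n-1]) = [2, 2.0000-3.4641i, 2.0000+3.4641i]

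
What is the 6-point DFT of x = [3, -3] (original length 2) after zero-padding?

Original 2-point DFT: [0, 6]
Zero-padded 6-point DFT provides frequency interpolation.

DFT_6([x, 0, ...]) = [0, 1.5000+2.5981i, 4.5000+2.5981i, 6, 4.5000-2.5981i, 1.5000-2.5981i]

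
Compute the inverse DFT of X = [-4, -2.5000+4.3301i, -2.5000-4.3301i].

x[n] = (1/3) Σ(k=0 to 2) X[k] · e^(2πikn/3)

Computing each x[n]:
x[0] = -3
x[1] = -3
x[2] = 2

x = [-3, -3, 2]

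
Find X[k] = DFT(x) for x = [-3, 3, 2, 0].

X[k] = Σ(n=0 to 3) x[n] · ω_4^(nk)
where ω_4 = e^(-2πi/4)

Computing each X[k]:
X[0] = 2
X[1] = -5-3i
X[2] = -4
X[3] = -5+3i

X = [2, -5-3i, -4, -5+3i]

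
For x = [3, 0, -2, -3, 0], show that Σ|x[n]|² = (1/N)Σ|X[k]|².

Time domain:
Σ|x[n]|² = |3|² + |0|² + |-2|² + |-3|² + |0|² = 22.0000

Frequency domain:
(1/5)Σ|X[k]|² = (1/5)(|-2|² + |7.0451-0.5878i|² + |1.4549+0.9511i|² + |1.4549-0.9511i|² + |7.0451+0.5878i|²) = (1/5)·110.0000 = 22.0000

Both sides agree, confirming Parseval's theorem.

Σ|x[n]|² = (1/N)Σ|X[k]|² = 22.0000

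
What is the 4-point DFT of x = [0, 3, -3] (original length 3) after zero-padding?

Original 3-point DFT: [0, -5.1962i, 5.1962i]
Zero-padded 4-point DFT provides frequency interpolation.

DFT_4([x, 0, ...]) = [0, 3-3i, -6, 3+3i]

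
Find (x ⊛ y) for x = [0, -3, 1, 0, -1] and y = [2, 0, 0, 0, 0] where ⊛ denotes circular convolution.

(x ⊛ y)[n] = Σ(m=0 to 4) x[m] · y[(n-m) mod 5]

Computing each output sample:
(x ⊛ y)[0] = 0
(x ⊛ y)[1] = -6
(x ⊛ y)[2] = 2
(x ⊛ y)[3] = 0
(x ⊛ y)[4] = -2

x ⊛ y = [0, -6, 2, 0, -2]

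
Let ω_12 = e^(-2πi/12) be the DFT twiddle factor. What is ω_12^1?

ω_12^1 = e^(-2πi·1/12)
= cos(-2π·1/12) + i·sin(-2π·1/12)
= cos(-2π/12) + i·sin(-2π/12)

ω_12^1 = cos(-2π/12) + i·sin(-2π/12) = 0.8660-0.5000i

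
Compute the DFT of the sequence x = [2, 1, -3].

X[k] = Σ(n=0 to 2) x[n] · ω_3^(nk)
where ω_3 = e^(-2πi/3)

Computing each X[k]:
X[0] = 0
X[1] = 3.0000-3.4641i
X[2] = 3.0000+3.4641i

X = [0, 3.0000-3.4641i, 3.0000+3.4641i]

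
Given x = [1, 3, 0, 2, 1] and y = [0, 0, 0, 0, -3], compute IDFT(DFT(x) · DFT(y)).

(x ⊛ y)[n] = Σ(m=0 to 4) x[m] · y[(n-m) mod 5]

Computing each output sample:
(x ⊛ y)[0] = -9
(x ⊛ y)[1] = 0
(x ⊛ y)[2] = -6
(x ⊛ y)[3] = -3
(x ⊛ y)[4] = -3

x ⊛ y = [-9, 0, -6, -3, -3]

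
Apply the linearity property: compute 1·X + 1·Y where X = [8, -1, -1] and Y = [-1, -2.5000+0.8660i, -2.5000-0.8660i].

By linearity: DFT(1x + 1y) = 1·DFT(x) + 1·DFT(y)
= 1·[8, -1, -1] + 1·[-1, -2.5000+0.8660i, -2.5000-0.8660i]

Computing element-wise:
Z[0] = 1·(8) + 1·(-1) = 7
Z[1] = 1·(-1) + 1·(-2.5000+0.8660i) = -3.5000+0.8660i
Z[2] = 1·(-1) + 1·(-2.5000-0.8660i) = -3.5000-0.8660i

DFT(1x + 1y) = 1·X + 1·Y = [7, -3.5000+0.8660i, -3.5000-0.8660i]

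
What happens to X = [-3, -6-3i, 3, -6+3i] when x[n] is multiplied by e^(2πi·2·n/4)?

Modulation property: DFT(ω_4^(-2n)·x[n]) = X[(k-2) mod 4], so circularly shift X by 2 positions.

X[k-2] = [3, -6+3i, -3, -6-3i]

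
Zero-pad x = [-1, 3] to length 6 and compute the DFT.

Original 2-point DFT: [2, -4]
Zero-padded 6-point DFT provides frequency interpolation.

DFT_6([x, 0, ...]) = [2, 0.5000-2.5981i, -2.5000-2.5981i, -4, -2.5000+2.5981i, 0.5000+2.5981i]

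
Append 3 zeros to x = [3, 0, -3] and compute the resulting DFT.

Original 3-point DFT: [0, 4.5000-2.5981i, 4.5000+2.5981i]
Zero-padded 6-point DFT provides frequency interpolation.

DFT_6([x, 0, ...]) = [0, 4.5000+2.5981i, 4.5000-2.5981i, 0, 4.5000+2.5981i, 4.5000-2.5981i]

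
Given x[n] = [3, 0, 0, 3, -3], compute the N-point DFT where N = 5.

X[k] = Σ(n=0 to 4) x[n] · ω_5^(nk)
where ω_5 = e^(-2πi/5)

Computing each X[k]:
X[0] = 3
X[1] = -0.3541-1.0898i
X[2] = 6.3541-4.6165i
X[3] = 6.3541+4.6165i
X[4] = -0.3541+1.0898i

X = [3, -0.3541-1.0898i, 6.3541-4.6165i, 6.3541+4.6165i, -0.3541+1.0898i]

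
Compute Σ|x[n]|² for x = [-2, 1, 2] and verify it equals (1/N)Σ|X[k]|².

Time domain:
Σ|x[n]|² = |-2|² + |1|² + |2|² = 9.0000

Frequency domain:
(1/3)Σ|X[k]|² = (1/3)(|1|² + |-3.5000+0.8660i|² + |-3.5000-0.8660i|²) = (1/3)·27.0000 = 9.0000

Both sides agree, confirming Parseval's theorem.

Σ|x[n]|² = (1/N)Σ|X[k]|² = 9.0000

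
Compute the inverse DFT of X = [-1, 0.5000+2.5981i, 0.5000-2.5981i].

x[n] = (1/3) Σ(k=0 to 2) X[k] · e^(2πikn/3)

Computing each x[n]:
x[0] = 0
x[1] = -2
x[2] = 1

x = [0, -2, 1]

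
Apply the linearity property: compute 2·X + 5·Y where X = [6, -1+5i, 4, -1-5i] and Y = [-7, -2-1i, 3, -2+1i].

By linearity: DFT(2x + 5y) = 2·DFT(x) + 5·DFT(y)
= 2·[6, -1+5i, 4, -1-5i] + 5·[-7, -2-1i, 3, -2+1i]

Computing element-wise:
Z[0] = 2·(6) + 5·(-7) = -23
Z[1] = 2·(-1+5i) + 5·(-2-1i) = -12+5i
Z[2] = 2·(4) + 5·(3) = 23
Z[3] = 2·(-1-5i) + 5·(-2+1i) = -12-5i

DFT(2x + 5y) = 2·X + 5·Y = [-23, -12+5i, 23, -12-5i]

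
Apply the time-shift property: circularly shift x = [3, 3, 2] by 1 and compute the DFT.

Time shift by 1: X_shifted[k] = ω_3^(1k) · X[k]
Shifted x = [2, 3, 3]

DFT(x[n-1]) = [8, -1, -1]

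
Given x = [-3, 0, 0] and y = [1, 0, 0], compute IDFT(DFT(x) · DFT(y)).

(x ⊛ y)[n] = Σ(m=0 to 2) x[m] · y[(n-m) mod 3]

Computing each output sample:
(x ⊛ y)[0] = -3
(x ⊛ y)[1] = 0
(x ⊛ y)[2] = 0

x ⊛ y = [-3, 0, 0]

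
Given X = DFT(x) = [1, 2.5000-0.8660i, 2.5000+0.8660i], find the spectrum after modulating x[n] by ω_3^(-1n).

Modulation property: DFT(ω_3^(-1n)·x[n]) = X[(k-1) mod 3], so circularly shift X by 1 positions.

X[k-1] = [2.5000+0.8660i, 1, 2.5000-0.8660i]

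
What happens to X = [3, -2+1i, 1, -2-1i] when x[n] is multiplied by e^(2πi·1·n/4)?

Modulation property: DFT(ω_4^(-1n)·x[n]) = X[(k-1) mod 4], so circularly shift X by 1 positions.

X[k-1] = [-2-1i, 3, -2+1i, 1]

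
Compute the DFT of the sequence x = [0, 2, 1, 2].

X[k] = Σ(n=0 to 3) x[n] · ω_4^(nk)
where ω_4 = e^(-2πi/4)

Computing each X[k]:
X[0] = 5
X[1] = -1
X[2] = -3
X[3] = -1

X = [5, -1, -3, -1]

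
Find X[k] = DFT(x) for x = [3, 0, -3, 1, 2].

X[k] = Σ(n=0 to 4) x[n] · ω_5^(nk)
where ω_5 = e^(-2πi/5)

Computing each X[k]:
X[0] = 3
X[1] = 5.2361+4.2533i
X[2] = 0.7639-2.6287i
X[3] = 0.7639+2.6287i
X[4] = 5.2361-4.2533i

X = [3, 5.2361+4.2533i, 0.7639-2.6287i, 0.7639+2.6287i, 5.2361-4.2533i]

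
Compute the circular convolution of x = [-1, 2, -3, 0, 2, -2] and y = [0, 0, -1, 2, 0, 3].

(x ⊛ y)[n] = Σ(m=0 to 5) x[m] · y[(n-m) mod 6]

Computing each output sample:
(x ⊛ y)[0] = 4
(x ⊛ y)[1] = -3
(x ⊛ y)[2] = -3
(x ⊛ y)[3] = 2
(x ⊛ y)[4] = 1
(x ⊛ y)[5] = -9

x ⊛ y = [4, -3, -3, 2, 1, -9]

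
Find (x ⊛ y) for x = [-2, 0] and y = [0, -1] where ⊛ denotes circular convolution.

(x ⊛ y)[n] = Σ(m=0 to 1) x[m] · y[(n-m) mod 2]

Computing each output sample:
(x ⊛ y)[0] = 0
(x ⊛ y)[1] = 2

x ⊛ y = [0, 2]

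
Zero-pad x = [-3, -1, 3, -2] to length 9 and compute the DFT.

Original 4-point DFT: [-3, -6-1i, 3, -6+1i]
Zero-padded 9-point DFT provides frequency interpolation.

DFT_9([x, 0, ...]) = [-3, -2.2451-0.5796i, -4.9927-1.7733i, -6.0000+3.4641i, 1.2378+4.0024i, 1.2378-4.0024i, -6.0000-3.4641i, -4.9927+1.7733i, -2.2451+0.5796i]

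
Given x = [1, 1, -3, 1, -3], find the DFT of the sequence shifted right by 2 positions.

Time shift by 2: X_shifted[k] = ω_5^(2k) · X[k]
Shifted x = [1, -3, 1, 1, -3]

DFT(x[n-2]) = [-3, -2.4721, 6.4721, 6.4721, -2.4721]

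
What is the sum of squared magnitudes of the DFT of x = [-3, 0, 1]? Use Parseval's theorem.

Parseval: Σ|x[n]|² = (1/N)Σ|X[k]|², so Σ|X[k]|² = N·Σ|x[n]|² = 3·10.0000

Σ|X[k]|² = N·Σ|x[n]|² = 3·10.0000 = 30.0000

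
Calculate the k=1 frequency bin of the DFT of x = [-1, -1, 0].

X[1] = Σ(n=0 to 2) x[n] · ω_3^(1n) where ω_3 = e^(-2πi/3)
= (-1)·ω_3^0 + (-1)·ω_3^1 + (0)·ω_3^2

X[1] = -0.5000+0.8660i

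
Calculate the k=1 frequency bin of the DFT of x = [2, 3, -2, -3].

X[1] = Σ(n=0 to 3) x[n] · ω_4^(1n) where ω_4 = e^(-2πi/4)
= (2)·ω_4^0 + (3)·ω_4^1 + (-2)·ω_4^2 + (-3)·ω_4^3

X[1] = 4-6i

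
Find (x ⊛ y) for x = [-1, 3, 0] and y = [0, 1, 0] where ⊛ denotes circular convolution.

(x ⊛ y)[n] = Σ(m=0 to 2) x[m] · y[(n-m) mod 3]

Computing each output sample:
(x ⊛ y)[0] = 0
(x ⊛ y)[1] = -1
(x ⊛ y)[2] = 3

x ⊛ y = [0, -1, 3]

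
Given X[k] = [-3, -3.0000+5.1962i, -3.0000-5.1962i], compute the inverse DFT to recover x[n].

x[n] = (1/3) Σ(k=0 to 2) X[k] · e^(2πikn/3)

Computing each x[n]:
x[0] = -3
x[1] = -3
x[2] = 3

x = [-3, -3, 3]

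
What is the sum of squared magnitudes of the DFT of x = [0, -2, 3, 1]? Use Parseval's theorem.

Parseval: Σ|x[n]|² = (1/N)Σ|X[k]|², so Σ|X[k]|² = N·Σ|x[n]|² = 4·14.0000

Σ|X[k]|² = N·Σ|x[n]|² = 4·14.0000 = 56.0000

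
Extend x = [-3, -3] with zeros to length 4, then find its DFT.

Original 2-point DFT: [-6, 0]
Zero-padded 4-point DFT provides frequency interpolation.

DFT_4([x, 0, ...]) = [-6, -3+3i, 0, -3-3i]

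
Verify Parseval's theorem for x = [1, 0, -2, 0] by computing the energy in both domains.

Time domain:
Σ|x[n]|² = |1|² + |0|² + |-2|² + |0|² = 5.0000

Frequency domain:
(1/4)Σ|X[k]|² = (1/4)(|-1|² + |3|² + |-1|² + |3|²) = (1/4)·20.0000 = 5.0000

Both sides agree, confirming Parseval's theorem.

Σ|x[n]|² = (1/N)Σ|X[k]|² = 5.0000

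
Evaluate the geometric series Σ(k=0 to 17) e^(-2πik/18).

Sum of all nth roots of unity equals 0 for n > 1 (geometric series with r ≠ 1).

0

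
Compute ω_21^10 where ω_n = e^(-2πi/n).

ω_21^10 = e^(-2πi·10/21)
= cos(-2π·10/21) + i·sin(-2π·10/21)
= cos(-20π/21) + i·sin(-20π/21)

ω_21^10 = cos(-20π/21) + i·sin(-20π/21) = -0.9888-0.1490i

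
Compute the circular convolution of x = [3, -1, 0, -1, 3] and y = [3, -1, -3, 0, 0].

(x ⊛ y)[n] = Σ(m=0 to 4) x[m] · y[(n-m) mod 5]

Computing each output sample:
(x ⊛ y)[0] = 9
(x ⊛ y)[1] = -15
(x ⊛ y)[2] = -8
(x ⊛ y)[3] = 0
(x ⊛ y)[4] = 10

x ⊛ y = [9, -15, -8, 0, 10]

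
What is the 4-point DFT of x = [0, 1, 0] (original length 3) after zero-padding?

Original 3-point DFT: [1, -0.5000-0.8660i, -0.5000+0.8660i]
Zero-padded 4-point DFT provides frequency interpolation.

DFT_4([x, 0, ...]) = [1, -1i, -1, 1i]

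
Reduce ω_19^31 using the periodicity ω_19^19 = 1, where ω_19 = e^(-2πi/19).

Since ω_19^19 = 1, powers reduce modulo 19.
31 mod 19 = 12
So ω_19^31 = ω_19^12 = e^(-2πi·12/19)

ω_19^31 = ω_19^12 = -0.6773+0.7357i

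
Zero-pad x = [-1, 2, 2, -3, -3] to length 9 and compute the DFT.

Original 5-point DFT: [-3, -0.5000-7.6942i, -0.5000+1.8164i, -0.5000-1.8164i, -0.5000+7.6942i]
Zero-padded 9-point DFT provides frequency interpolation.

DFT_9([x, 0, ...]) = [-3, 5.1985+0.3689i, -3.3302-7.1801i, -4.5000+2.5981i, -0.3682+0.2452i, -0.3682-0.2452i, -4.5000-2.5981i, -3.3302+7.1801i, 5.1985-0.3689i]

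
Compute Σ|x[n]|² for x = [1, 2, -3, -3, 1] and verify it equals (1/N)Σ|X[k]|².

Time domain:
Σ|x[n]|² = |1|² + |2|² + |-3|² + |-3|² + |1|² = 24.0000

Frequency domain:
(1/5)Σ|X[k]|² = (1/5)(|-2|² + |6.7812-0.9511i|² + |-3.2812-0.5878i|² + |-3.2812+0.5878i|² + |6.7812+0.9511i|²) = (1/5)·120.0000 = 24.0000

Both sides agree, confirming Parseval's theorem.

Σ|x[n]|² = (1/N)Σ|X[k]|² = 24.0000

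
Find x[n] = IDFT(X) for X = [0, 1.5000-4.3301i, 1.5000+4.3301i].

x[n] = (1/3) Σ(k=0 to 2) X[k] · e^(2πikn/3)

Computing each x[n]:
x[0] = 1
x[1] = 2
x[2] = -3

x = [1, 2, -3]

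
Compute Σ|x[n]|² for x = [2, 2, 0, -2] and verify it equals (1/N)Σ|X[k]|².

Time domain:
Σ|x[n]|² = |2|² + |2|² + |0|² + |-2|² = 12.0000

Frequency domain:
(1/4)Σ|X[k]|² = (1/4)(|2|² + |2-4i|² + |2|² + |2+4i|²) = (1/4)·48.0000 = 12.0000

Both sides agree, confirming Parseval's theorem.

Σ|x[n]|² = (1/N)Σ|X[k]|² = 12.0000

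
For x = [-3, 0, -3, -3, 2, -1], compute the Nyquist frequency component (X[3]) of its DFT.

X[3] = Σ(n=0 to 5) x[n] · ω_6^(3n) where ω_6 = e^(-2πi/6)
= (-3)·ω_6^0 + (0)·ω_6^3 + (-3)·ω_6^6 + (-3)·ω_6^9 + (2)·ω_6^12 + (-1)·ω_6^15

X[3] = 0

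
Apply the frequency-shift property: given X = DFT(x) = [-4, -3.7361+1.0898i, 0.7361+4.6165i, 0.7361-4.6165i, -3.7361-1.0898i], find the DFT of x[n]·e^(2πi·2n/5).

Modulation property: DFT(ω_5^(-2n)·x[n]) = X[(k-2) mod 5], so circularly shift X by 2 positions.

X[k-2] = [0.7361-4.6165i, -3.7361-1.0898i, -4, -3.7361+1.0898i, 0.7361+4.6165i]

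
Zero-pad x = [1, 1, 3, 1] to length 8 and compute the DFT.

Original 4-point DFT: [6, -2, 2, -2]
Zero-padded 8-point DFT provides frequency interpolation.

DFT_8([x, 0, ...]) = [6, 1.0000-4.4142i, -2, 1.0000+1.5858i, 2, 1.0000-1.5858i, -2, 1.0000+4.4142i]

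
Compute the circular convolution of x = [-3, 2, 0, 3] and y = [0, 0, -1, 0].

(x ⊛ y)[n] = Σ(m=0 to 3) x[m] · y[(n-m) mod 4]

Computing each output sample:
(x ⊛ y)[0] = 0
(x ⊛ y)[1] = -3
(x ⊛ y)[2] = 3
(x ⊛ y)[3] = -2

x ⊛ y = [0, -3, 3, -2]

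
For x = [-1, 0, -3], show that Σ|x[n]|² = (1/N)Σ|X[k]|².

Time domain:
Σ|x[n]|² = |-1|² + |0|² + |-3|² = 10.0000

Frequency domain:
(1/3)Σ|X[k]|² = (1/3)(|-4|² + |0.5000-2.5981i|² + |0.5000+2.5981i|²) = (1/3)·30.0000 = 10.0000

Both sides agree, confirming Parseval's theorem.

Σ|x[n]|² = (1/N)Σ|X[k]|² = 10.0000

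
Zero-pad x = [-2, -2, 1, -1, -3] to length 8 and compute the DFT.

Original 5-point DFT: [-7, -3.5451-2.1266i, 2.0451+1.3143i, 2.0451-1.3143i, -3.5451+2.1266i]
Zero-padded 8-point DFT provides frequency interpolation.

DFT_8([x, 0, ...]) = [-7, 0.2929+1.1213i, -6+1i, 1.7071+3.1213i, -1, 1.7071-3.1213i, -6-1i, 0.2929-1.1213i]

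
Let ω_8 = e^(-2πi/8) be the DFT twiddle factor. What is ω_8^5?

ω_8^5 = e^(-2πi·5/8)
= cos(-2π·5/8) + i·sin(-2π·5/8)
= cos(-10π/8) + i·sin(-10π/8)

ω_8^5 = cos(-10π/8) + i·sin(-10π/8) = -0.7071+0.7071i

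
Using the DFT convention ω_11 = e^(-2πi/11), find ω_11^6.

ω_11^6 = e^(-2πi·6/11)
= cos(-2π·6/11) + i·sin(-2π·6/11)
= cos(-12π/11) + i·sin(-12π/11)

ω_11^6 = cos(-12π/11) + i·sin(-12π/11) = -0.9595+0.2817i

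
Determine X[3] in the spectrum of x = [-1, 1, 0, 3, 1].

X[3] = Σ(n=0 to 4) x[n] · ω_5^(3n) where ω_5 = e^(-2πi/5)
= (-1)·ω_5^0 + (1)·ω_5^3 + (0)·ω_5^6 + (3)·ω_5^9 + (1)·ω_5^12

X[3] = -1.6910+2.8532i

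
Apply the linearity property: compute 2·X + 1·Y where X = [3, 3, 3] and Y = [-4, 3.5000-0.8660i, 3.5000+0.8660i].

By linearity: DFT(2x + 1y) = 2·DFT(x) + 1·DFT(y)
= 2·[3, 3, 3] + 1·[-4, 3.5000-0.8660i, 3.5000+0.8660i]

Computing element-wise:
Z[0] = 2·(3) + 1·(-4) = 2
Z[1] = 2·(3) + 1·(3.5000-0.8660i) = 9.5000-0.8660i
Z[2] = 2·(3) + 1·(3.5000+0.8660i) = 9.5000+0.8660i

DFT(2x + 1y) = 2·X + 1·Y = [2, 9.5000-0.8660i, 9.5000+0.8660i]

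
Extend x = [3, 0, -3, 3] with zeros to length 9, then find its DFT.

Original 4-point DFT: [3, 6+3i, -3, 6-3i]
Zero-padded 9-point DFT provides frequency interpolation.

DFT_9([x, 0, ...]) = [3, 0.9791+0.3563i, 4.3191+3.6241i, 7.5000-2.5981i, -0.7981-4.5264i, -0.7981+4.5264i, 7.5000+2.5981i, 4.3191-3.6241i, 0.9791-0.3563i]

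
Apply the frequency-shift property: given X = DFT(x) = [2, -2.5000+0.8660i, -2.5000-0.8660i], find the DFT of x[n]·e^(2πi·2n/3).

Modulation property: DFT(ω_3^(-2n)·x[n]) = X[(k-2) mod 3], so circularly shift X by 2 positions.

X[k-2] = [-2.5000+0.8660i, -2.5000-0.8660i, 2]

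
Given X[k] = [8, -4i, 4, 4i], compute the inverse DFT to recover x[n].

x[n] = (1/4) Σ(k=0 to 3) X[k] · e^(2πikn/4)

Computing each x[n]:
x[0] = 3
x[1] = 3
x[2] = 3
x[3] = -1

x = [3, 3, 3, -1]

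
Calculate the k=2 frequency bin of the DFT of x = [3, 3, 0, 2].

X[2] = Σ(n=0 to 3) x[n] · ω_4^(2n) where ω_4 = e^(-2πi/4)
= (3)·ω_4^0 + (3)·ω_4^2 + (0)·ω_4^4 + (2)·ω_4^6

X[2] = -2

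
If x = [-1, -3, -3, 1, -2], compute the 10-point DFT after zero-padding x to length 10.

Original 5-point DFT: [-8, -0.9271+3.3022i, 2.4271-3.2164i, 2.4271+3.2164i, -0.9271-3.3022i]
Zero-padded 10-point DFT provides frequency interpolation.

DFT_10([x, 0, ...]) = [-8, -3.0451+4.8410i, -0.9271+3.3022i, 2.5451+3.5797i, 2.4271-3.2164i, -4, 2.4271+3.2164i, 2.5451-3.5797i, -0.9271-3.3022i, -3.0451-4.8410i]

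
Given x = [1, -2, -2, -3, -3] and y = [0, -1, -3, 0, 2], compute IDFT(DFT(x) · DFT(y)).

(x ⊛ y)[n] = Σ(m=0 to 4) x[m] · y[(n-m) mod 5]

Computing each output sample:
(x ⊛ y)[0] = 8
(x ⊛ y)[1] = 4
(x ⊛ y)[2] = -7
(x ⊛ y)[3] = 2
(x ⊛ y)[4] = 11

x ⊛ y = [8, 4, -7, 2, 11]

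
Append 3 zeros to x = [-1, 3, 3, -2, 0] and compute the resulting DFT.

Original 5-point DFT: [3, -0.8820-5.7921i, -3.1180+2.9919i, -3.1180-2.9919i, -0.8820+5.7921i]
Zero-padded 8-point DFT provides frequency interpolation.

DFT_8([x, 0, ...]) = [3, 2.5355-3.7071i, -4-5i, -4.5355+2.2929i, 1, -4.5355-2.2929i, -4+5i, 2.5355+3.7071i]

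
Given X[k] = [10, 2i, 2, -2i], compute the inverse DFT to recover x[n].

x[n] = (1/4) Σ(k=0 to 3) X[k] · e^(2πikn/4)

Computing each x[n]:
x[0] = 3
x[1] = 1
x[2] = 3
x[3] = 3

x = [3, 1, 3, 3]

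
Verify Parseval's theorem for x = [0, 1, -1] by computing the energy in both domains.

Time domain:
Σ|x[n]|² = |0|² + |1|² + |-1|² = 2.0000

Frequency domain:
(1/3)Σ|X[k]|² = (1/3)(|0|² + |-1.7321i|² + |1.7321i|²) = (1/3)·6.0000 = 2.0000

Both sides agree, confirming Parseval's theorem.

Σ|x[n]|² = (1/N)Σ|X[k]|² = 2.0000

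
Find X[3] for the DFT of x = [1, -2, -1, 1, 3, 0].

X[3] = Σ(n=0 to 5) x[n] · ω_6^(3n) where ω_6 = e^(-2πi/6)
= (1)·ω_6^0 + (-2)·ω_6^3 + (-1)·ω_6^6 + (1)·ω_6^9 + (3)·ω_6^12 + (0)·ω_6^15

X[3] = 4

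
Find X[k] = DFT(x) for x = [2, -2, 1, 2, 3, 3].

X[k] = Σ(n=0 to 5) x[n] · ω_6^(nk)
where ω_6 = e^(-2πi/6)

Computing each X[k]:
X[0] = 9
X[1] = -1.5000+6.0622i
X[2] = 1.5000+2.5981i
X[3] = 3
X[4] = 1.5000-2.5981i
X[5] = -1.5000-6.0622i

X = [9, -1.5000+6.0622i, 1.5000+2.5981i, 3, 1.5000-2.5981i, -1.5000-6.0622i]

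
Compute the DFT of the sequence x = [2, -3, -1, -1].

X[k] = Σ(n=0 to 3) x[n] · ω_4^(nk)
where ω_4 = e^(-2πi/4)

Computing each X[k]:
X[0] = -3
X[1] = 3+2i
X[2] = 5
X[3] = 3-2i

X = [-3, 3+2i, 5, 3-2i]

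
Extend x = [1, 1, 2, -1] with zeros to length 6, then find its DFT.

Original 4-point DFT: [3, -1-2i, 3, -1+2i]
Zero-padded 6-point DFT provides frequency interpolation.

DFT_6([x, 0, ...]) = [3, 1.5000-2.5981i, -1.5000+0.8660i, 3, -1.5000-0.8660i, 1.5000+2.5981i]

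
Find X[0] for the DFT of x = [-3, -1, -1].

X[0] = Σ(n=0 to 2) x[n] · ω_3^0 = Σ x[n]
= (-3) + (-1) + (-1)

X[0] = -5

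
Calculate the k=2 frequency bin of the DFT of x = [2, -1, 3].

X[2] = Σ(n=0 to 2) x[n] · ω_3^(2n) where ω_3 = e^(-2πi/3)
= (2)·ω_3^0 + (-1)·ω_3^2 + (3)·ω_3^4

X[2] = 1.0000-3.4641i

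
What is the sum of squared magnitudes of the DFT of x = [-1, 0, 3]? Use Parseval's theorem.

Parseval: Σ|x[n]|² = (1/N)Σ|X[k]|², so Σ|X[k]|² = N·Σ|x[n]|² = 3·10.0000

Σ|X[k]|² = N·Σ|x[n]|² = 3·10.0000 = 30.0000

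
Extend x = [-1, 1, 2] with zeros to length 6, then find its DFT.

Original 3-point DFT: [2, -2.5000+0.8660i, -2.5000-0.8660i]
Zero-padded 6-point DFT provides frequency interpolation.

DFT_6([x, 0, ...]) = [2, -1.5000-2.5981i, -2.5000+0.8660i, 0, -2.5000-0.8660i, -1.5000+2.5981i]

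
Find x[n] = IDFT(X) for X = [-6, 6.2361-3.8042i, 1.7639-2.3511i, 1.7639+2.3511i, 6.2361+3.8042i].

x[n] = (1/5) Σ(k=0 to 4) X[k] · e^(2πikn/5)

Computing each x[n]:
x[0] = 2
x[1] = 1
x[2] = -3
x[3] = -3
x[4] = -3

x = [2, 1, -3, -3, -3]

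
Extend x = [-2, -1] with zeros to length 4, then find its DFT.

Original 2-point DFT: [-3, -1]
Zero-padded 4-point DFT provides frequency interpolation.

DFT_4([x, 0, ...]) = [-3, -2+1i, -1, -2-1i]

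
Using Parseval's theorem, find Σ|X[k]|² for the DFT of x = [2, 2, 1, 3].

Parseval: Σ|x[n]|² = (1/N)Σ|X[k]|², so Σ|X[k]|² = N·Σ|x[n]|² = 4·18.0000

Σ|X[k]|² = N·Σ|x[n]|² = 4·18.0000 = 72.0000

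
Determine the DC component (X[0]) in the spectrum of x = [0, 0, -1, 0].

X[0] = Σ(n=0 to 3) x[n] · ω_4^0 = Σ x[n]
= (0) + (0) + (-1) + (0)

X[0] = -1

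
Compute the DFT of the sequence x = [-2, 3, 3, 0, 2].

X[k] = Σ(n=0 to 4) x[n] · ω_5^(nk)
where ω_5 = e^(-2πi/5)

Computing each X[k]:
X[0] = 6
X[1] = -2.8820-2.7144i
X[2] = -5.1180+2.2654i
X[3] = -5.1180-2.2654i
X[4] = -2.8820+2.7144i

X = [6, -2.8820-2.7144i, -5.1180+2.2654i, -5.1180-2.2654i, -2.8820+2.7144i]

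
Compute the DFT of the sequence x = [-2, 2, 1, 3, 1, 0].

X[k] = Σ(n=0 to 5) x[n] · ω_6^(nk)
where ω_6 = e^(-2πi/6)

Computing each X[k]:
X[0] = 5
X[1] = -5.0000-1.7321i
X[2] = -1.0000-1.7321i
X[3] = -5
X[4] = -1.0000+1.7321i
X[5] = -5.0000+1.7321i

X = [5, -5.0000-1.7321i, -1.0000-1.7321i, -5, -1.0000+1.7321i, -5.0000+1.7321i]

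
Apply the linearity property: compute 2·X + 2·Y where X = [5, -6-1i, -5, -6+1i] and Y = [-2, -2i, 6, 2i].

By linearity: DFT(2x + 2y) = 2·DFT(x) + 2·DFT(y)
= 2·[5, -6-1i, -5, -6+1i] + 2·[-2, -2i, 6, 2i]

Computing element-wise:
Z[0] = 2·(5) + 2·(-2) = 6
Z[1] = 2·(-6-1i) + 2·(-2i) = -12-6i
Z[2] = 2·(-5) + 2·(6) = 2
Z[3] = 2·(-6+1i) + 2·(2i) = -12+6i

DFT(2x + 2y) = 2·X + 2·Y = [6, -12-6i, 2, -12+6i]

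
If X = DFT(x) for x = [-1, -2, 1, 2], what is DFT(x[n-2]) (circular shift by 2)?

Time shift by 2: X_shifted[k] = ω_4^(2k) · X[k]
Shifted x = [1, 2, -1, -2]

DFT(x[n-2]) = [0, 2-4i, 0, 2+4i]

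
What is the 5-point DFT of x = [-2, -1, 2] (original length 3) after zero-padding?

Original 3-point DFT: [-1, -2.5000+2.5981i, -2.5000-2.5981i]
Zero-padded 5-point DFT provides frequency interpolation.

DFT_5([x, 0, ...]) = [-1, -3.9271-0.2245i, -0.5729+2.4899i, -0.5729-2.4899i, -3.9271+0.2245i]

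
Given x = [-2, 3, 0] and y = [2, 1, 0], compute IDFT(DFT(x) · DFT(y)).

(x ⊛ y)[n] = Σ(m=0 to 2) x[m] · y[(n-m) mod 3]

Computing each output sample:
(x ⊛ y)[0] = -4
(x ⊛ y)[1] = 4
(x ⊛ y)[2] = 3

x ⊛ y = [-4, 4, 3]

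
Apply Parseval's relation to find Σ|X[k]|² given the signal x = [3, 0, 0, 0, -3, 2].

Parseval: Σ|x[n]|² = (1/N)Σ|X[k]|², so Σ|X[k]|² = N·Σ|x[n]|² = 6·22.0000

Σ|X[k]|² = N·Σ|x[n]|² = 6·22.0000 = 132.0000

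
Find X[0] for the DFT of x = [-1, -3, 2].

X[0] = Σ(n=0 to 2) x[n] · ω_3^0 = Σ x[n]
= (-1) + (-3) + (2)

X[0] = -2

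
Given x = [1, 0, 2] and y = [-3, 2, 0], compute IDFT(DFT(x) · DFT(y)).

(x ⊛ y)[n] = Σ(m=0 to 2) x[m] · y[(n-m) mod 3]

Computing each output sample:
(x ⊛ y)[0] = 1
(x ⊛ y)[1] = 2
(x ⊛ y)[2] = -6

x ⊛ y = [1, 2, -6]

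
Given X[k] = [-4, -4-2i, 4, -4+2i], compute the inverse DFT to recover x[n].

x[n] = (1/4) Σ(k=0 to 3) X[k] · e^(2πikn/4)

Computing each x[n]:
x[0] = -2
x[1] = -1
x[2] = 2
x[3] = -3

x = [-2, -1, 2, -3]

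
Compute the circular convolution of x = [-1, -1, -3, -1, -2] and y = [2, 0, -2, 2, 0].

(x ⊛ y)[n] = Σ(m=0 to 4) x[m] · y[(n-m) mod 5]

Computing each output sample:
(x ⊛ y)[0] = -6
(x ⊛ y)[1] = 0
(x ⊛ y)[2] = -8
(x ⊛ y)[3] = -2
(x ⊛ y)[4] = 0

x ⊛ y = [-6, 0, -8, -2, 0]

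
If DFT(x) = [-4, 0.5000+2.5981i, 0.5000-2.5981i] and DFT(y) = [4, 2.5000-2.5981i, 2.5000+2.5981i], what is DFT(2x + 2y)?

By linearity: DFT(2x + 2y) = 2·DFT(x) + 2·DFT(y)
= 2·[-4, 0.5000+2.5981i, 0.5000-2.5981i] + 2·[4, 2.5000-2.5981i, 2.5000+2.5981i]

Computing element-wise:
Z[0] = 2·(-4) + 2·(4) = 0
Z[1] = 2·(0.5000+2.5981i) + 2·(2.5000-2.5981i) = 6
Z[2] = 2·(0.5000-2.5981i) + 2·(2.5000+2.5981i) = 6

DFT(2x + 2y) = 2·X + 2·Y = [0, 6, 6]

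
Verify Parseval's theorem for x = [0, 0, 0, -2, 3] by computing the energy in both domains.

Time domain:
Σ|x[n]|² = |0|² + |0|² + |0|² + |-2|² + |3|² = 13.0000

Frequency domain:
(1/5)Σ|X[k]|² = (1/5)(|1|² + |2.5451+1.6776i|² + |-3.0451+3.6655i|² + |-3.0451-3.6655i|² + |2.5451-1.6776i|²) = (1/5)·65.0000 = 13.0000

Both sides agree, confirming Parseval's theorem.

Σ|x[n]|² = (1/N)Σ|X[k]|² = 13.0000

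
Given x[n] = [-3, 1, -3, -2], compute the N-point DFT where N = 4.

X[k] = Σ(n=0 to 3) x[n] · ω_4^(nk)
where ω_4 = e^(-2πi/4)

Computing each X[k]:
X[0] = -7
X[1] = -3i
X[2] = -5
X[3] = 3i

X = [-7, -3i, -5, 3i]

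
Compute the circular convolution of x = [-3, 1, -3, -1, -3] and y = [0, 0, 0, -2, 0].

(x ⊛ y)[n] = Σ(m=0 to 4) x[m] · y[(n-m) mod 5]

Computing each output sample:
(x ⊛ y)[0] = 6
(x ⊛ y)[1] = 2
(x ⊛ y)[2] = 6
(x ⊛ y)[3] = 6
(x ⊛ y)[4] = -2

x ⊛ y = [6, 2, 6, 6, -2]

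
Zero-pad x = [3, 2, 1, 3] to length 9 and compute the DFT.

Original 4-point DFT: [9, 2+1i, -1, 2-1i]
Zero-padded 9-point DFT provides frequency interpolation.

DFT_9([x, 0, ...]) = [9, 3.2057-4.8685i, 0.9076+0.2864i, 4.5000-0.8660i, 0.3867-2.6393i, 0.3867+2.6393i, 4.5000+0.8660i, 0.9076-0.2864i, 3.2057+4.8685i]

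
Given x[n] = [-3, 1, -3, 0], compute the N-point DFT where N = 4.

X[k] = Σ(n=0 to 3) x[n] · ω_4^(nk)
where ω_4 = e^(-2πi/4)

Computing each X[k]:
X[0] = -5
X[1] = -1i
X[2] = -7
X[3] = 1i

X = [-5, -1i, -7, 1i]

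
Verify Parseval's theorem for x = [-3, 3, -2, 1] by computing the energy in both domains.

Time domain:
Σ|x[n]|² = |-3|² + |3|² + |-2|² + |1|² = 23.0000

Frequency domain:
(1/4)Σ|X[k]|² = (1/4)(|-1|² + |-1-2i|² + |-9|² + |-1+2i|²) = (1/4)·92.0000 = 23.0000

Both sides agree, confirming Parseval's theorem.

Σ|x[n]|² = (1/N)Σ|X[k]|² = 23.0000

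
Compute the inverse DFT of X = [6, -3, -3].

x[n] = (1/3) Σ(k=0 to 2) X[k] · e^(2πikn/3)

Computing each x[n]:
x[0] = 0
x[1] = 3
x[2] = 3

x = [0, 3, 3]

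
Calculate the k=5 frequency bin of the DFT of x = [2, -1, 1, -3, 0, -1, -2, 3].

X[5] = Σ(n=0 to 7) x[n] · ω_8^(5n) where ω_8 = e^(-2πi/8)
= (2)·ω_8^0 + (-1)·ω_8^5 + (1)·ω_8^10 + (-3)·ω_8^15 + (0)·ω_8^20 + (-1)·ω_8^25 + (-2)·ω_8^30 + (3)·ω_8^35

X[5] = -2.2426-7.2426i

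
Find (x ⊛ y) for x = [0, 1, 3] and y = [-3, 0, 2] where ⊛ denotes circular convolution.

(x ⊛ y)[n] = Σ(m=0 to 2) x[m] · y[(n-m) mod 3]

Computing each output sample:
(x ⊛ y)[0] = 2
(x ⊛ y)[1] = 3
(x ⊛ y)[2] = -9

x ⊛ y = [2, 3, -9]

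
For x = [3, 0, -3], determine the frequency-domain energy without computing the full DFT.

Parseval: Σ|x[n]|² = (1/N)Σ|X[k]|², so Σ|X[k]|² = N·Σ|x[n]|² = 3·18.0000

Σ|X[k]|² = N·Σ|x[n]|² = 3·18.0000 = 54.0000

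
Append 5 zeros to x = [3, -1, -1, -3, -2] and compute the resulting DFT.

Original 5-point DFT: [-4, 5.3090-2.1266i, 4.1910+1.3143i, 4.1910-1.3143i, 5.3090+2.1266i]
Zero-padded 10-point DFT provides frequency interpolation.

DFT_10([x, 0, ...]) = [-4, 4.4271+5.5676i, 5.3090-2.1266i, 1.0729+0.5020i, 4.1910+1.3143i, 4, 4.1910-1.3143i, 1.0729-0.5020i, 5.3090+2.1266i, 4.4271-5.5676i]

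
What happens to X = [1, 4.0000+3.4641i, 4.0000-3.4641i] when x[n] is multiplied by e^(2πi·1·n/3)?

Modulation property: DFT(ω_3^(-1n)·x[n]) = X[(k-1) mod 3], so circularly shift X by 1 positions.

X[k-1] = [4.0000-3.4641i, 1, 4.0000+3.4641i]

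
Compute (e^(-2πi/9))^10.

Since ω_9^9 = 1, powers reduce modulo 9.
10 mod 9 = 1
So ω_9^10 = ω_9^1 = e^(-2πi·1/9)

ω_9^10 = ω_9^1 = 0.7660-0.6428i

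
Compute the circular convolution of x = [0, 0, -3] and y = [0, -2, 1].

(x ⊛ y)[n] = Σ(m=0 to 2) x[m] · y[(n-m) mod 3]

Computing each output sample:
(x ⊛ y)[0] = 6
(x ⊛ y)[1] = -3
(x ⊛ y)[2] = 0

x ⊛ y = [6, -3, 0]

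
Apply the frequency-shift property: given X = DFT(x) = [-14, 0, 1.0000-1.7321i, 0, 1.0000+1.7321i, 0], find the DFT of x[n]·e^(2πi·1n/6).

Modulation property: DFT(ω_6^(-1n)·x[n]) = X[(k-1) mod 6], so circularly shift X by 1 positions.

X[k-1] = [0, -14, 0, 1.0000-1.7321i, 0, 1.0000+1.7321i]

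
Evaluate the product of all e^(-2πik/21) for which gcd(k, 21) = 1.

The primitive 21st roots of unity are ω_21^k for k coprime to 21: k ∈ {1, 2, 4, 5, 8, 10, 11, 13, 16, 17, 19, 20}
Their product equals the constant term of the cyclotomic polynomial Φ_21(x) up to sign.
For n ≥ 3, the product of all primitive nth roots of unity is 1. (For n=1 it is 1; for n=2 it is -1.)

1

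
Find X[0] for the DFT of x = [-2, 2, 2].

X[0] = Σ(n=0 to 2) x[n] · ω_3^0 = Σ x[n]
= (-2) + (2) + (2)

X[0] = 2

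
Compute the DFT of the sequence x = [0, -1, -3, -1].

X[k] = Σ(n=0 to 3) x[n] · ω_4^(nk)
where ω_4 = e^(-2πi/4)

Computing each X[k]:
X[0] = -5
X[1] = 3
X[2] = -1
X[3] = 3

X = [-5, 3, -1, 3]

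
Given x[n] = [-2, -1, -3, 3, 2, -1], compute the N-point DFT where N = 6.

X[k] = Σ(n=0 to 5) x[n] · ω_6^(nk)
where ω_6 = e^(-2πi/6)

Computing each X[k]:
X[0] = -2
X[1] = -5.5000+4.3301i
X[2] = 2.5000-4.3301i
X[3] = -4
X[4] = 2.5000+4.3301i
X[5] = -5.5000-4.3301i

X = [-2, -5.5000+4.3301i, 2.5000-4.3301i, -4, 2.5000+4.3301i, -5.5000-4.3301i]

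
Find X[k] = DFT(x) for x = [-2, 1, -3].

X[k] = Σ(n=0 to 2) x[n] · ω_3^(nk)
where ω_3 = e^(-2πi/3)

Computing each X[k]:
X[0] = -4
X[1] = -1.0000-3.4641i
X[2] = -1.0000+3.4641i

X = [-4, -1.0000-3.4641i, -1.0000+3.4641i]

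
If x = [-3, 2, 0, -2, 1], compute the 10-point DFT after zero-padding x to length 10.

Original 5-point DFT: [-2, -0.4549-2.1266i, -6.0451+1.3143i, -6.0451-1.3143i, -0.4549+2.1266i]
Zero-padded 10-point DFT provides frequency interpolation.

DFT_10([x, 0, ...]) = [-2, -1.5729+0.1388i, -0.4549-2.1266i, -4.9271-4.0287i, -6.0451+1.3143i, -2, -6.0451-1.3143i, -4.9271+4.0287i, -0.4549+2.1266i, -1.5729-0.1388i]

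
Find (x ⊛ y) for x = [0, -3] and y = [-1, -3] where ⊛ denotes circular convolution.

(x ⊛ y)[n] = Σ(m=0 to 1) x[m] · y[(n-m) mod 2]

Computing each output sample:
(x ⊛ y)[0] = 9
(x ⊛ y)[1] = 3

x ⊛ y = [9, 3]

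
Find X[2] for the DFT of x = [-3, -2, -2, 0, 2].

X[2] = Σ(n=0 to 4) x[n] · ω_5^(2n) where ω_5 = e^(-2πi/5)
= (-3)·ω_5^0 + (-2)·ω_5^2 + (-2)·ω_5^4 + (0)·ω_5^6 + (2)·ω_5^8

X[2] = -3.6180+0.4490i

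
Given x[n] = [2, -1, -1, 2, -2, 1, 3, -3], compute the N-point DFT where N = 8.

X[k] = Σ(n=0 to 7) x[n] · ω_8^(nk)
where ω_8 = e^(-2πi/8)

Computing each X[k]:
X[0] = 1
X[1] = -0.9497+1.8787i
X[2] = -2-1i
X[3] = 8.9497-6.1213i
X[4] = 3
X[5] = 8.9497+6.1213i
X[6] = -2+1i
X[7] = -0.9497-1.8787i

X = [1, -0.9497+1.8787i, -2-1i, 8.9497-6.1213i, 3, 8.9497+6.1213i, -2+1i, -0.9497-1.8787i]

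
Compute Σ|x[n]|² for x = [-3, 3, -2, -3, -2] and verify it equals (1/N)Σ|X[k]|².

Time domain:
Σ|x[n]|² = |-3|² + |3|² + |-2|² + |-3|² + |-2|² = 35.0000

Frequency domain:
(1/5)Σ|X[k]|² = (1/5)(|-7|² + |1.3541-5.3431i|² + |-5.3541-1.9879i|² + |-5.3541+1.9879i|² + |1.3541+5.3431i|²) = (1/5)·175.0000 = 35.0000

Both sides agree, confirming Parseval's theorem.

Σ|x[n]|² = (1/N)Σ|X[k]|² = 35.0000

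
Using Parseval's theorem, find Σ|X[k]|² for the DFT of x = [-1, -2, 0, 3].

Parseval: Σ|x[n]|² = (1/N)Σ|X[k]|², so Σ|X[k]|² = N·Σ|x[n]|² = 4·14.0000

Σ|X[k]|² = N·Σ|x[n]|² = 4·14.0000 = 56.0000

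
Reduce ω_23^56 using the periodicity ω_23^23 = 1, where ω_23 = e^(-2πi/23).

Since ω_23^23 = 1, powers reduce modulo 23.
56 mod 23 = 10
So ω_23^56 = ω_23^10 = e^(-2πi·10/23)

ω_23^56 = ω_23^10 = -0.9172-0.3984i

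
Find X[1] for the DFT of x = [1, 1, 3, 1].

X[1] = Σ(n=0 to 3) x[n] · ω_4^(1n) where ω_4 = e^(-2πi/4)
= (1)·ω_4^0 + (1)·ω_4^1 + (3)·ω_4^2 + (1)·ω_4^3

X[1] = -2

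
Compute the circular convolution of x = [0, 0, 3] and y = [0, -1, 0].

(x ⊛ y)[n] = Σ(m=0 to 2) x[m] · y[(n-m) mod 3]

Computing each output sample:
(x ⊛ y)[0] = -3
(x ⊛ y)[1] = 0
(x ⊛ y)[2] = 0

x ⊛ y = [-3, 0, 0]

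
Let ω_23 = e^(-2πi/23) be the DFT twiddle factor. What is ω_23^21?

ω_23^21 = e^(-2πi·21/23)
= cos(-2π·21/23) + i·sin(-2π·21/23)
= cos(-42π/23) + i·sin(-42π/23)

ω_23^21 = cos(-42π/23) + i·sin(-42π/23) = 0.8544+0.5196i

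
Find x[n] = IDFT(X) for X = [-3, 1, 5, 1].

x[n] = (1/4) Σ(k=0 to 3) X[k] · e^(2πikn/4)

Computing each x[n]:
x[0] = 1
x[1] = -2
x[2] = 0
x[3] = -2

x = [1, -2, 0, -2]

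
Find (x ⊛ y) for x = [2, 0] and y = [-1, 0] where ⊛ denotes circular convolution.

(x ⊛ y)[n] = Σ(m=0 to 1) x[m] · y[(n-m) mod 2]

Computing each output sample:
(x ⊛ y)[0] = -2
(x ⊛ y)[1] = 0

x ⊛ y = [-2, 0]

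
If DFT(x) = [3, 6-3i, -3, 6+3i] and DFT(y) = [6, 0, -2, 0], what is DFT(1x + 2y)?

By linearity: DFT(1x + 2y) = 1·DFT(x) + 2·DFT(y)
= 1·[3, 6-3i, -3, 6+3i] + 2·[6, 0, -2, 0]

Computing element-wise:
Z[0] = 1·(3) + 2·(6) = 15
Z[1] = 1·(6-3i) + 2·(0) = 6-3i
Z[2] = 1·(-3) + 2·(-2) = -7
Z[3] = 1·(6+3i) + 2·(0) = 6+3i

DFT(1x + 2y) = 1·X + 2·Y = [15, 6-3i, -7, 6+3i]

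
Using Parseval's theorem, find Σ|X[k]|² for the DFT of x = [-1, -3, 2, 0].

Parseval: Σ|x[n]|² = (1/N)Σ|X[k]|², so Σ|X[k]|² = N·Σ|x[n]|² = 4·14.0000

Σ|X[k]|² = N·Σ|x[n]|² = 4·14.0000 = 56.0000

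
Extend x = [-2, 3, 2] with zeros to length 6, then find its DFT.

Original 3-point DFT: [3, -4.5000-0.8660i, -4.5000+0.8660i]
Zero-padded 6-point DFT provides frequency interpolation.

DFT_6([x, 0, ...]) = [3, -1.5000-4.3301i, -4.5000-0.8660i, -3, -4.5000+0.8660i, -1.5000+4.3301i]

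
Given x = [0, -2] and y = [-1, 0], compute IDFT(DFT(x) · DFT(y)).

(x ⊛ y)[n] = Σ(m=0 to 1) x[m] · y[(n-m) mod 2]

Computing each output sample:
(x ⊛ y)[0] = 0
(x ⊛ y)[1] = 2

x ⊛ y = [0, 2]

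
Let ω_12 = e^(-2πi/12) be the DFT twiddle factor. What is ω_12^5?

ω_12^5 = e^(-2πi·5/12)
= cos(-2π·5/12) + i·sin(-2π·5/12)
= cos(-10π/12) + i·sin(-10π/12)

ω_12^5 = cos(-10π/12) + i·sin(-10π/12) = -0.8660-0.5000i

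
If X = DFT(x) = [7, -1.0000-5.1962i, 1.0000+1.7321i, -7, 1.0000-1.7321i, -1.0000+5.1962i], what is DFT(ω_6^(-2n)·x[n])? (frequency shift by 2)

Modulation property: DFT(ω_6^(-2n)·x[n]) = X[(k-2) mod 6], so circularly shift X by 2 positions.

X[k-2] = [1.0000-1.7321i, -1.0000+5.1962i, 7, -1.0000-5.1962i, 1.0000+1.7321i, -7]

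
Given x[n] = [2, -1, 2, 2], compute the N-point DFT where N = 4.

X[k] = Σ(n=0 to 3) x[n] · ω_4^(nk)
where ω_4 = e^(-2πi/4)

Computing each X[k]:
X[0] = 5
X[1] = 3i
X[2] = 3
X[3] = -3i

X = [5, 3i, 3, -3i]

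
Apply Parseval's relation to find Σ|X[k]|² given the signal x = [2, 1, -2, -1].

Parseval: Σ|x[n]|² = (1/N)Σ|X[k]|², so Σ|X[k]|² = N·Σ|x[n]|² = 4·10.0000

Σ|X[k]|² = N·Σ|x[n]|² = 4·10.0000 = 40.0000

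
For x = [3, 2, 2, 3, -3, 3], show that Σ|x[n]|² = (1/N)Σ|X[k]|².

Time domain:
Σ|x[n]|² = |3|² + |2|² + |2|² + |3|² + |-3|² + |3|² = 44.0000

Frequency domain:
(1/6)Σ|X[k]|² = (1/6)(|10|² + |3.0000-3.4641i|² + |4.0000+5.1962i|² + |-6|² + |4.0000-5.1962i|² + |3.0000+3.4641i|²) = (1/6)·264.0000 = 44.0000

Both sides agree, confirming Parseval's theorem.

Σ|x[n]|² = (1/N)Σ|X[k]|² = 44.0000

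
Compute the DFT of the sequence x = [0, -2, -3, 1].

X[k] = Σ(n=0 to 3) x[n] · ω_4^(nk)
where ω_4 = e^(-2πi/4)

Computing each X[k]:
X[0] = -4
X[1] = 3+3i
X[2] = -2
X[3] = 3-3i

X = [-4, 3+3i, -2, 3-3i]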